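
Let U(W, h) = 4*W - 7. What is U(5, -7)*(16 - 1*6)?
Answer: 130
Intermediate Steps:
U(W, h) = -7 + 4*W
U(5, -7)*(16 - 1*6) = (-7 + 4*5)*(16 - 1*6) = (-7 + 20)*(16 - 6) = 13*10 = 130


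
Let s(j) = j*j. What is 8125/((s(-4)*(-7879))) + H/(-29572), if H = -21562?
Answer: 619479867/931991152 ≈ 0.66468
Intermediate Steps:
s(j) = j²
8125/((s(-4)*(-7879))) + H/(-29572) = 8125/(((-4)²*(-7879))) - 21562/(-29572) = 8125/((16*(-7879))) - 21562*(-1/29572) = 8125/(-126064) + 10781/14786 = 8125*(-1/126064) + 10781/14786 = -8125/126064 + 10781/14786 = 619479867/931991152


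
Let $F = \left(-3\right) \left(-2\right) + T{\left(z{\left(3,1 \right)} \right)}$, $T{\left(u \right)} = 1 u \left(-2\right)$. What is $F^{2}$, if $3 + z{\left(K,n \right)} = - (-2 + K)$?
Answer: $196$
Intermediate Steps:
$z{\left(K,n \right)} = -1 - K$ ($z{\left(K,n \right)} = -3 - \left(-2 + K\right) = -1 - K$)
$T{\left(u \right)} = - 2 u$ ($T{\left(u \right)} = u \left(-2\right) = - 2 u$)
$F = 14$ ($F = \left(-3\right) \left(-2\right) - 2 \left(-1 - 3\right) = 6 - 2 \left(-1 - 3\right) = 6 - -8 = 6 + 8 = 14$)
$F^{2} = 14^{2} = 196$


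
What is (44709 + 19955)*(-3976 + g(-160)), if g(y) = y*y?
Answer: 1398294336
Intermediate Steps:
g(y) = y²
(44709 + 19955)*(-3976 + g(-160)) = (44709 + 19955)*(-3976 + (-160)²) = 64664*(-3976 + 25600) = 64664*21624 = 1398294336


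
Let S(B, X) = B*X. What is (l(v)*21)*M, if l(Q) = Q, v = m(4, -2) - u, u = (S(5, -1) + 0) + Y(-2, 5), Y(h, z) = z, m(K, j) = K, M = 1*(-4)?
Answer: -336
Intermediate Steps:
M = -4
u = 0 (u = (5*(-1) + 0) + 5 = (-5 + 0) + 5 = -5 + 5 = 0)
v = 4 (v = 4 - 1*0 = 4 + 0 = 4)
(l(v)*21)*M = (4*21)*(-4) = 84*(-4) = -336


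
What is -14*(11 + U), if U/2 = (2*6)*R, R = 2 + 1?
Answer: -1162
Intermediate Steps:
R = 3
U = 72 (U = 2*((2*6)*3) = 2*(12*3) = 2*36 = 72)
-14*(11 + U) = -14*(11 + 72) = -14*83 = -1162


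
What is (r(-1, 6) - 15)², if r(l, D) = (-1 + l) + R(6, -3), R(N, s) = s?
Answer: 400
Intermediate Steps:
r(l, D) = -4 + l (r(l, D) = (-1 + l) - 3 = -4 + l)
(r(-1, 6) - 15)² = ((-4 - 1) - 15)² = (-5 - 15)² = (-20)² = 400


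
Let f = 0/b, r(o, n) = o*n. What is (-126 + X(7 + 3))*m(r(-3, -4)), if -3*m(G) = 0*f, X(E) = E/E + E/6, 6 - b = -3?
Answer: 0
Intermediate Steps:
b = 9 (b = 6 - 1*(-3) = 6 + 3 = 9)
r(o, n) = n*o
f = 0 (f = 0/9 = 0*(1/9) = 0)
X(E) = 1 + E/6 (X(E) = 1 + E*(1/6) = 1 + E/6)
m(G) = 0 (m(G) = -0*0 = -1/3*0 = 0)
(-126 + X(7 + 3))*m(r(-3, -4)) = (-126 + (1 + (7 + 3)/6))*0 = (-126 + (1 + (1/6)*10))*0 = (-126 + (1 + 5/3))*0 = (-126 + 8/3)*0 = -370/3*0 = 0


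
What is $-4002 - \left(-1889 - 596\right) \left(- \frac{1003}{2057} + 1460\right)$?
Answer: $\frac{438369243}{121} \approx 3.6229 \cdot 10^{6}$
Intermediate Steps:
$-4002 - \left(-1889 - 596\right) \left(- \frac{1003}{2057} + 1460\right) = -4002 - - 2485 \left(\left(-1003\right) \frac{1}{2057} + 1460\right) = -4002 - - 2485 \left(- \frac{59}{121} + 1460\right) = -4002 - \left(-2485\right) \frac{176601}{121} = -4002 - - \frac{438853485}{121} = -4002 + \frac{438853485}{121} = \frac{438369243}{121}$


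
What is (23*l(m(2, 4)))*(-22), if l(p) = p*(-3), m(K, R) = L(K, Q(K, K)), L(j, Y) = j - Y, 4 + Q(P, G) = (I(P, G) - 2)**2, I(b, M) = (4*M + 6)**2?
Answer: -57122340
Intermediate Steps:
I(b, M) = (6 + 4*M)**2
Q(P, G) = -4 + (-2 + 4*(3 + 2*G)**2)**2 (Q(P, G) = -4 + (4*(3 + 2*G)**2 - 2)**2 = -4 + (-2 + 4*(3 + 2*G)**2)**2)
m(K, R) = 4 + K - 4*(-1 + 2*(3 + 2*K)**2)**2 (m(K, R) = K - (-4 + 4*(-1 + 2*(3 + 2*K)**2)**2) = K + (4 - 4*(-1 + 2*(3 + 2*K)**2)**2) = 4 + K - 4*(-1 + 2*(3 + 2*K)**2)**2)
l(p) = -3*p
(23*l(m(2, 4)))*(-22) = (23*(-3*(4 + 2 - 4*(-1 + 2*(3 + 2*2)**2)**2)))*(-22) = (23*(-3*(4 + 2 - 4*(-1 + 2*(3 + 4)**2)**2)))*(-22) = (23*(-3*(4 + 2 - 4*(-1 + 2*7**2)**2)))*(-22) = (23*(-3*(4 + 2 - 4*(-1 + 2*49)**2)))*(-22) = (23*(-3*(4 + 2 - 4*(-1 + 98)**2)))*(-22) = (23*(-3*(4 + 2 - 4*97**2)))*(-22) = (23*(-3*(4 + 2 - 4*9409)))*(-22) = (23*(-3*(4 + 2 - 37636)))*(-22) = (23*(-3*(-37630)))*(-22) = (23*112890)*(-22) = 2596470*(-22) = -57122340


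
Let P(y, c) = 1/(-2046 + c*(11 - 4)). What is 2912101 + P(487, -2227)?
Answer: 51354901134/17635 ≈ 2.9121e+6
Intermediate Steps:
P(y, c) = 1/(-2046 + 7*c) (P(y, c) = 1/(-2046 + c*7) = 1/(-2046 + 7*c))
2912101 + P(487, -2227) = 2912101 + 1/(-2046 + 7*(-2227)) = 2912101 + 1/(-2046 - 15589) = 2912101 + 1/(-17635) = 2912101 - 1/17635 = 51354901134/17635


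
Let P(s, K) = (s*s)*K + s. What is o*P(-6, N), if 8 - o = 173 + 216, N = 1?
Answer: -11430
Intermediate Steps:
P(s, K) = s + K*s**2 (P(s, K) = s**2*K + s = K*s**2 + s = s + K*s**2)
o = -381 (o = 8 - (173 + 216) = 8 - 1*389 = 8 - 389 = -381)
o*P(-6, N) = -(-2286)*(1 + 1*(-6)) = -(-2286)*(1 - 6) = -(-2286)*(-5) = -381*30 = -11430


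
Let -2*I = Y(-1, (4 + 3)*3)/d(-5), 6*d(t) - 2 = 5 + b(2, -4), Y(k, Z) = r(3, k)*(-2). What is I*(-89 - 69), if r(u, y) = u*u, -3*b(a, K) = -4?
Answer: -25596/25 ≈ -1023.8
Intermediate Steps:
b(a, K) = 4/3 (b(a, K) = -⅓*(-4) = 4/3)
r(u, y) = u²
Y(k, Z) = -18 (Y(k, Z) = 3²*(-2) = 9*(-2) = -18)
d(t) = 25/18 (d(t) = ⅓ + (5 + 4/3)/6 = ⅓ + (⅙)*(19/3) = ⅓ + 19/18 = 25/18)
I = 162/25 (I = -(-9)/25/18 = -(-9)*18/25 = -½*(-324/25) = 162/25 ≈ 6.4800)
I*(-89 - 69) = 162*(-89 - 69)/25 = (162/25)*(-158) = -25596/25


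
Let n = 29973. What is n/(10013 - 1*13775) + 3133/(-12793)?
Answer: -11976695/1458402 ≈ -8.2122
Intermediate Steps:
n/(10013 - 1*13775) + 3133/(-12793) = 29973/(10013 - 1*13775) + 3133/(-12793) = 29973/(10013 - 13775) + 3133*(-1/12793) = 29973/(-3762) - 3133/12793 = 29973*(-1/3762) - 3133/12793 = -9991/1254 - 3133/12793 = -11976695/1458402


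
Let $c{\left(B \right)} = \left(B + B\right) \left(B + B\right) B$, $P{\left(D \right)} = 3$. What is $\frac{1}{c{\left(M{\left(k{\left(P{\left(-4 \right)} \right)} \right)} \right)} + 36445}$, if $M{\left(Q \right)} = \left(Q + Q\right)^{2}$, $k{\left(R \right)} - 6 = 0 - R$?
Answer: $\frac{1}{223069} \approx 4.4829 \cdot 10^{-6}$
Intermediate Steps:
$k{\left(R \right)} = 6 - R$ ($k{\left(R \right)} = 6 + \left(0 - R\right) = 6 - R$)
$M{\left(Q \right)} = 4 Q^{2}$ ($M{\left(Q \right)} = \left(2 Q\right)^{2} = 4 Q^{2}$)
$c{\left(B \right)} = 4 B^{3}$ ($c{\left(B \right)} = 2 B 2 B B = 4 B^{2} B = 4 B^{3}$)
$\frac{1}{c{\left(M{\left(k{\left(P{\left(-4 \right)} \right)} \right)} \right)} + 36445} = \frac{1}{4 \left(4 \left(6 - 3\right)^{2}\right)^{3} + 36445} = \frac{1}{4 \left(4 \cdot 3^{2}\right)^{3} + 36445} = \frac{1}{4 \left(4 \cdot 9\right)^{3} + 36445} = \frac{1}{4 \cdot 36^{3} + 36445} = \frac{1}{4 \cdot 46656 + 36445} = \frac{1}{186624 + 36445} = \frac{1}{223069}$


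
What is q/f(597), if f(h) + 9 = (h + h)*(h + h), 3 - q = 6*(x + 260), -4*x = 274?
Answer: -382/475209 ≈ -0.00080386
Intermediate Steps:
x = -137/2 (x = -¼*274 = -137/2 ≈ -68.500)
q = -1146 (q = 3 - 6*(-137/2 + 260) = 3 - 6*383/2 = 3 - 1*1149 = 3 - 1149 = -1146)
f(h) = -9 + 4*h² (f(h) = -9 + (h + h)*(h + h) = -9 + (2*h)*(2*h) = -9 + 4*h²)
q/f(597) = -1146/(-9 + 4*597²) = -1146/(-9 + 4*356409) = -1146/(-9 + 1425636) = -1146/1425627 = -1146*1/1425627 = -382/475209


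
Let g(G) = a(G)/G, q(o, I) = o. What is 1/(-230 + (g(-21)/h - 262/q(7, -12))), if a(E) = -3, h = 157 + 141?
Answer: -2086/557855 ≈ -0.0037393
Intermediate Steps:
h = 298
g(G) = -3/G
1/(-230 + (g(-21)/h - 262/q(7, -12))) = 1/(-230 + (-3/(-21)/298 - 262/7)) = 1/(-230 + (-3*(-1/21)*(1/298) - 262*⅐)) = 1/(-230 + ((⅐)*(1/298) - 262/7)) = 1/(-230 + (1/2086 - 262/7)) = 1/(-230 - 78075/2086) = 1/(-557855/2086) = -2086/557855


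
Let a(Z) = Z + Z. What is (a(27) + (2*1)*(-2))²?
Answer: 2500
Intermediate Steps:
a(Z) = 2*Z
(a(27) + (2*1)*(-2))² = (2*27 + (2*1)*(-2))² = (54 + 2*(-2))² = (54 - 4)² = 50² = 2500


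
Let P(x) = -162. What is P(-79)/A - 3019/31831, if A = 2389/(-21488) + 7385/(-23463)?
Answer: 32901025174385/86524711243 ≈ 380.25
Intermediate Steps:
A = -2718253/6381936 (A = 2389*(-1/21488) + 7385*(-1/23463) = -2389/21488 - 7385/23463 = -2718253/6381936 ≈ -0.42593)
P(-79)/A - 3019/31831 = -162/(-2718253/6381936) - 3019/31831 = -162*(-6381936/2718253) - 3019*1/31831 = 1033873632/2718253 - 3019/31831 = 32901025174385/86524711243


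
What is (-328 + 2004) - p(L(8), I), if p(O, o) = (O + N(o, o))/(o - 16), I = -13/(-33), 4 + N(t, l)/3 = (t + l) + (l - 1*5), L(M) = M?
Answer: 172526/103 ≈ 1675.0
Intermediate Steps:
N(t, l) = -27 + 3*t + 6*l (N(t, l) = -12 + 3*((t + l) + (l - 1*5)) = -12 + 3*((l + t) + (l - 5)) = -12 + 3*((l + t) + (-5 + l)) = -12 + 3*(-5 + t + 2*l) = -12 + (-15 + 3*t + 6*l) = -27 + 3*t + 6*l)
I = 13/33 (I = -13*(-1/33) = 13/33 ≈ 0.39394)
p(O, o) = (-27 + O + 9*o)/(-16 + o) (p(O, o) = (O + (-27 + 3*o + 6*o))/(o - 16) = (O + (-27 + 9*o))/(-16 + o) = (-27 + O + 9*o)/(-16 + o))
(-328 + 2004) - p(L(8), I) = (-328 + 2004) - (-27 + 8 + 9*(13/33))/(-16 + 13/33) = 1676 - (-27 + 8 + 39/11)/(-515/33) = 1676 - (-33)*(-170)/(515*11) = 1676 - 1*102/103 = 1676 - 102/103 = 172526/103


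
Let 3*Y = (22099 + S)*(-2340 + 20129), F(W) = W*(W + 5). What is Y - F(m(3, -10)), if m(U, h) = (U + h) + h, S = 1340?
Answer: 138985253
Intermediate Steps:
m(U, h) = U + 2*h
F(W) = W*(5 + W)
Y = 138985457 (Y = ((22099 + 1340)*(-2340 + 20129))/3 = (23439*17789)/3 = (⅓)*416956371 = 138985457)
Y - F(m(3, -10)) = 138985457 - (3 + 2*(-10))*(5 + (3 + 2*(-10))) = 138985457 - (3 - 20)*(5 + (3 - 20)) = 138985457 - (-17)*(5 - 17) = 138985457 - (-17)*(-12) = 138985457 - 1*204 = 138985457 - 204 = 138985253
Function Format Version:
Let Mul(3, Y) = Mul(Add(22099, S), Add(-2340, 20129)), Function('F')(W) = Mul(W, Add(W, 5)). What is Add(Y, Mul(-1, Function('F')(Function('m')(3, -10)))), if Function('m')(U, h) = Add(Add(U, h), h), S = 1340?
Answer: 138985253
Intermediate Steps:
Function('m')(U, h) = Add(U, Mul(2, h))
Function('F')(W) = Mul(W, Add(5, W))
Y = 138985457 (Y = Mul(Rational(1, 3), Mul(Add(22099, 1340), Add(-2340, 20129))) = Mul(Rational(1, 3), Mul(23439, 17789)) = Mul(Rational(1, 3), 416956371) = 138985457)
Add(Y, Mul(-1, Function('F')(Function('m')(3, -10)))) = Add(138985457, Mul(-1, Mul(Add(3, Mul(2, -10)), Add(5, Add(3, Mul(2, -10)))))) = Add(138985457, Mul(-1, Mul(Add(3, -20), Add(5, Add(3, -20))))) = Add(138985457, Mul(-1, Mul(-17, Add(5, -17)))) = Add(138985457, Mul(-1, Mul(-17, -12))) = Add(138985457, Mul(-1, 204)) = Add(138985457, -204) = 138985253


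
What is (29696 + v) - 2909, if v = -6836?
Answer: 19951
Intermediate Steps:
(29696 + v) - 2909 = (29696 - 6836) - 2909 = 22860 - 2909 = 19951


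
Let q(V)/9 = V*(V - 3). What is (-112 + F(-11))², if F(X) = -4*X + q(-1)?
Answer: 1024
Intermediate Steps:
q(V) = 9*V*(-3 + V) (q(V) = 9*(V*(V - 3)) = 9*(V*(-3 + V)) = 9*V*(-3 + V))
F(X) = 36 - 4*X (F(X) = -4*X + 9*(-1)*(-3 - 1) = -4*X + 9*(-1)*(-4) = -4*X + 36 = 36 - 4*X)
(-112 + F(-11))² = (-112 + (36 - 4*(-11)))² = (-112 + (36 + 44))² = (-112 + 80)² = (-32)² = 1024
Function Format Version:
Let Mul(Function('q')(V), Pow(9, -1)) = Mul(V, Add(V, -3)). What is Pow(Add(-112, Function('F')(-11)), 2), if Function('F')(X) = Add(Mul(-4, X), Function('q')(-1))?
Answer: 1024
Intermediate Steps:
Function('q')(V) = Mul(9, V, Add(-3, V)) (Function('q')(V) = Mul(9, Mul(V, Add(V, -3))) = Mul(9, Mul(V, Add(-3, V))) = Mul(9, V, Add(-3, V)))
Function('F')(X) = Add(36, Mul(-4, X)) (Function('F')(X) = Add(Mul(-4, X), Mul(9, -1, Add(-3, -1))) = Add(Mul(-4, X), Mul(9, -1, -4)) = Add(Mul(-4, X), 36) = Add(36, Mul(-4, X)))
Pow(Add(-112, Function('F')(-11)), 2) = Pow(Add(-112, Add(36, Mul(-4, -11))), 2) = Pow(Add(-112, Add(36, 44)), 2) = Pow(Add(-112, 80), 2) = Pow(-32, 2) = 1024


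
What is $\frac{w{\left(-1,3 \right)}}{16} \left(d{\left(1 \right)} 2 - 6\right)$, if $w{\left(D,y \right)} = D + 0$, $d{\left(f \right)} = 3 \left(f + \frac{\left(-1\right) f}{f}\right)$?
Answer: $\frac{3}{8} \approx 0.375$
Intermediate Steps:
$d{\left(f \right)} = -3 + 3 f$ ($d{\left(f \right)} = 3 \left(f - 1\right) = 3 \left(-1 + f\right) = -3 + 3 f$)
$w{\left(D,y \right)} = D$
$\frac{w{\left(-1,3 \right)}}{16} \left(d{\left(1 \right)} 2 - 6\right) = - \frac{1}{16} \left(\left(-3 + 3 \cdot 1\right) 2 - 6\right) = \left(-1\right) \frac{1}{16} \left(\left(-3 + 3\right) 2 - 6\right) = - \frac{0 \cdot 2 - 6}{16} = - \frac{0 - 6}{16} = \left(- \frac{1}{16}\right) \left(-6\right) = \frac{3}{8}$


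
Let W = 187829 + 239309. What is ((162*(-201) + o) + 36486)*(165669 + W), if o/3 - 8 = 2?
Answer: 2343958878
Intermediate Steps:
o = 30 (o = 24 + 3*2 = 24 + 6 = 30)
W = 427138
((162*(-201) + o) + 36486)*(165669 + W) = ((162*(-201) + 30) + 36486)*(165669 + 427138) = ((-32562 + 30) + 36486)*592807 = (-32532 + 36486)*592807 = 3954*592807 = 2343958878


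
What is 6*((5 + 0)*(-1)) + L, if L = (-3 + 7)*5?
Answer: -10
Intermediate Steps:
L = 20 (L = 4*5 = 20)
6*((5 + 0)*(-1)) + L = 6*((5 + 0)*(-1)) + 20 = 6*(5*(-1)) + 20 = 6*(-5) + 20 = -30 + 20 = -10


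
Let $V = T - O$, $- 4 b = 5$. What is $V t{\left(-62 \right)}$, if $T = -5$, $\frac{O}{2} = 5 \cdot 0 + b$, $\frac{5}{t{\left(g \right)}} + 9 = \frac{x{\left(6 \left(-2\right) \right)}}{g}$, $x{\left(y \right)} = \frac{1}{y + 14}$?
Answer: $\frac{1550}{1117} \approx 1.3876$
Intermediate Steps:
$x{\left(y \right)} = \frac{1}{14 + y}$
$t{\left(g \right)} = \frac{5}{-9 + \frac{1}{2 g}}$ ($t{\left(g \right)} = \frac{5}{-9 + \frac{1}{\left(14 + 6 \left(-2\right)\right) g}} = \frac{5}{-9 + \frac{1}{\left(14 - 12\right) g}} = \frac{5}{-9 + \frac{1}{2 g}}$)
$b = - \frac{5}{4}$ ($b = \left(- \frac{1}{4}\right) 5 = - \frac{5}{4} \approx -1.25$)
$O = - \frac{5}{2}$ ($O = 2 \left(5 \cdot 0 - \frac{5}{4}\right) = 2 \left(0 - \frac{5}{4}\right) = 2 \left(- \frac{5}{4}\right) = - \frac{5}{2} \approx -2.5$)
$V = - \frac{5}{2}$ ($V = -5 - - \frac{5}{2} = -5 + \frac{5}{2} = - \frac{5}{2} \approx -2.5$)
$V t{\left(-62 \right)} = - \frac{5 \left(\left(-10\right) \left(-62\right) \frac{1}{-1 + 18 \left(-62\right)}\right)}{2} = - \frac{5 \left(\left(-10\right) \left(-62\right) \frac{1}{-1 - 1116}\right)}{2} = - \frac{5 \left(\left(-10\right) \left(-62\right) \frac{1}{-1117}\right)}{2} = - \frac{5 \left(\left(-10\right) \left(-62\right) \left(- \frac{1}{1117}\right)\right)}{2} = \left(- \frac{5}{2}\right) \left(- \frac{620}{1117}\right) = \frac{1550}{1117}$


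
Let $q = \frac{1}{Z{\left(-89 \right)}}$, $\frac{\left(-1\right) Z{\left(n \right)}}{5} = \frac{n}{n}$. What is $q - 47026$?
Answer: $- \frac{235131}{5} \approx -47026.0$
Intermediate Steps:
$Z{\left(n \right)} = -5$ ($Z{\left(n \right)} = - 5 \frac{n}{n} = \left(-5\right) 1 = -5$)
$q = - \frac{1}{5}$ ($q = \frac{1}{-5} = - \frac{1}{5} \approx -0.2$)
$q - 47026 = - \frac{1}{5} - 47026 = - \frac{235131}{5}$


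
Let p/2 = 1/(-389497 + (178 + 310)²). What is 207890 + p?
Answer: 31464775168/151353 ≈ 2.0789e+5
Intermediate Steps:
p = -2/151353 (p = 2/(-389497 + (178 + 310)²) = 2/(-389497 + 488²) = 2/(-389497 + 238144) = 2/(-151353) = 2*(-1/151353) = -2/151353 ≈ -1.3214e-5)
207890 + p = 207890 - 2/151353 = 31464775168/151353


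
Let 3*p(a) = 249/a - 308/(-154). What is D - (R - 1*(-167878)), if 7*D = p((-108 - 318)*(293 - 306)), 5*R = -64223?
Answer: -30050105047/193830 ≈ -1.5503e+5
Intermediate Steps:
R = -64223/5 (R = (⅕)*(-64223) = -64223/5 ≈ -12845.)
p(a) = ⅔ + 83/a (p(a) = (249/a - 308/(-154))/3 = (249/a - 308*(-1/154))/3 = (249/a + 2)/3 = (2 + 249/a)/3 = ⅔ + 83/a)
D = 3775/38766 (D = (⅔ + 83/(((-108 - 318)*(293 - 306))))/7 = (⅔ + 83/((-426*(-13))))/7 = (⅔ + 83/5538)/7 = (⅐)*(3775/5538) = 3775/38766 ≈ 0.097379)
D - (R - 1*(-167878)) = 3775/38766 - (-64223/5 - 1*(-167878)) = 3775/38766 - (-64223/5 + 167878) = 3775/38766 - 1*775167/5 = 3775/38766 - 775167/5 = -30050105047/193830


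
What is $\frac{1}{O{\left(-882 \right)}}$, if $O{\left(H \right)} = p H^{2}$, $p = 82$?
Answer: $\frac{1}{63789768} \approx 1.5677 \cdot 10^{-8}$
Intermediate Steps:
$O{\left(H \right)} = 82 H^{2}$
$\frac{1}{O{\left(-882 \right)}} = \frac{1}{82 \left(-882\right)^{2}} = \frac{1}{82 \cdot 777924} = \frac{1}{63789768}$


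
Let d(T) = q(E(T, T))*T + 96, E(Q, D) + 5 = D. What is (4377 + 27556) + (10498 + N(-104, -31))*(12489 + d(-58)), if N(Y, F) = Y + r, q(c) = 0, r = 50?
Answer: 131469673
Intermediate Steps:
E(Q, D) = -5 + D
d(T) = 96 (d(T) = 0*T + 96 = 0 + 96 = 96)
N(Y, F) = 50 + Y (N(Y, F) = Y + 50 = 50 + Y)
(4377 + 27556) + (10498 + N(-104, -31))*(12489 + d(-58)) = (4377 + 27556) + (10498 + (50 - 104))*(12489 + 96) = 31933 + (10498 - 54)*12585 = 31933 + 10444*12585 = 31933 + 131437740 = 131469673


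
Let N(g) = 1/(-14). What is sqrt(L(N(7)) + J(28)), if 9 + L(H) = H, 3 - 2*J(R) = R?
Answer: I*sqrt(1057)/7 ≈ 4.6445*I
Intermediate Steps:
N(g) = -1/14
J(R) = 3/2 - R/2
L(H) = -9 + H
sqrt(L(N(7)) + J(28)) = sqrt((-9 - 1/14) + (3/2 - 1/2*28)) = sqrt(-127/14 + (3/2 - 14)) = sqrt(-127/14 - 25/2) = sqrt(-151/7) = I*sqrt(1057)/7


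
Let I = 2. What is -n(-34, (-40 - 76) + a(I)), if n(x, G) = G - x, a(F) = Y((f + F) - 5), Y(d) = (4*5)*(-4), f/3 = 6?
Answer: 162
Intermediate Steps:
f = 18 (f = 3*6 = 18)
Y(d) = -80 (Y(d) = 20*(-4) = -80)
a(F) = -80
-n(-34, (-40 - 76) + a(I)) = -(((-40 - 76) - 80) - 1*(-34)) = -((-116 - 80) + 34) = -(-196 + 34) = -1*(-162) = 162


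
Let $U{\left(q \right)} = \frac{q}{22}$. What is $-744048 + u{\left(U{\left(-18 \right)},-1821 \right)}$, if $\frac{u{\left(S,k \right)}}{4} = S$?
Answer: $- \frac{8184564}{11} \approx -7.4405 \cdot 10^{5}$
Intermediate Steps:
$U{\left(q \right)} = \frac{q}{22}$ ($U{\left(q \right)} = q \frac{1}{22} = \frac{q}{22}$)
$u{\left(S,k \right)} = 4 S$
$-744048 + u{\left(U{\left(-18 \right)},-1821 \right)} = -744048 + 4 \cdot \frac{1}{22} \left(-18\right) = -744048 + 4 \left(- \frac{9}{11}\right) = -744048 - \frac{36}{11} = - \frac{8184564}{11}$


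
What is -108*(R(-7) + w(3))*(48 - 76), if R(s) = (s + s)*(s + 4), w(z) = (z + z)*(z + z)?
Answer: 235872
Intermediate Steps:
w(z) = 4*z² (w(z) = (2*z)*(2*z) = 4*z²)
R(s) = 2*s*(4 + s) (R(s) = (2*s)*(4 + s) = 2*s*(4 + s))
-108*(R(-7) + w(3))*(48 - 76) = -108*(2*(-7)*(4 - 7) + 4*3²)*(48 - 76) = -108*(2*(-7)*(-3) + 4*9)*(-28) = -108*(42 + 36)*(-28) = -8424*(-28) = -108*(-2184) = 235872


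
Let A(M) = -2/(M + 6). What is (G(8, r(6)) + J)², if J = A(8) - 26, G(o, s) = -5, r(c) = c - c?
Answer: 47524/49 ≈ 969.88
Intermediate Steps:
r(c) = 0
A(M) = -2/(6 + M)
J = -183/7 (J = -2/(6 + 8) - 26 = -2/14 - 26 = -2*1/14 - 26 = -⅐ - 26 = -183/7 ≈ -26.143)
(G(8, r(6)) + J)² = (-5 - 183/7)² = (-218/7)² = 47524/49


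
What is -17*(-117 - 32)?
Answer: 2533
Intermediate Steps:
-17*(-117 - 32) = -17*(-149) = 2533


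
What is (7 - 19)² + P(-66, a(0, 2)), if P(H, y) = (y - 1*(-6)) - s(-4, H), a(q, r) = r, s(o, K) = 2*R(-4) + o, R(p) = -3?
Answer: 162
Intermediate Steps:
s(o, K) = -6 + o (s(o, K) = 2*(-3) + o = -6 + o)
P(H, y) = 16 + y (P(H, y) = (y - 1*(-6)) - (-6 - 4) = (y + 6) - 1*(-10) = (6 + y) + 10 = 16 + y)
(7 - 19)² + P(-66, a(0, 2)) = (7 - 19)² + (16 + 2) = (-12)² + 18 = 144 + 18 = 162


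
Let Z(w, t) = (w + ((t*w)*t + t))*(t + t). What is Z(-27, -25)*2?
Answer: 1692700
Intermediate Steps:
Z(w, t) = 2*t*(t + w + w*t**2) (Z(w, t) = (w + (w*t**2 + t))*(2*t) = (w + (t + w*t**2))*(2*t) = (t + w + w*t**2)*(2*t) = 2*t*(t + w + w*t**2))
Z(-27, -25)*2 = (2*(-25)*(-25 - 27 - 27*(-25)**2))*2 = (2*(-25)*(-25 - 27 - 27*625))*2 = (2*(-25)*(-25 - 27 - 16875))*2 = (2*(-25)*(-16927))*2 = 846350*2 = 1692700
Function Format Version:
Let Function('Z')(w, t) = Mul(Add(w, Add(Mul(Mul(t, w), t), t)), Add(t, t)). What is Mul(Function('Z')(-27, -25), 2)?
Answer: 1692700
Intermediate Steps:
Function('Z')(w, t) = Mul(2, t, Add(t, w, Mul(w, Pow(t, 2)))) (Function('Z')(w, t) = Mul(Add(w, Add(Mul(w, Pow(t, 2)), t)), Mul(2, t)) = Mul(Add(w, Add(t, Mul(w, Pow(t, 2)))), Mul(2, t)) = Mul(Add(t, w, Mul(w, Pow(t, 2))), Mul(2, t)) = Mul(2, t, Add(t, w, Mul(w, Pow(t, 2)))))
Mul(Function('Z')(-27, -25), 2) = Mul(Mul(2, -25, Add(-25, -27, Mul(-27, Pow(-25, 2)))), 2) = Mul(Mul(2, -25, Add(-25, -27, Mul(-27, 625))), 2) = Mul(Mul(2, -25, Add(-25, -27, -16875)), 2) = Mul(Mul(2, -25, -16927), 2) = Mul(846350, 2) = 1692700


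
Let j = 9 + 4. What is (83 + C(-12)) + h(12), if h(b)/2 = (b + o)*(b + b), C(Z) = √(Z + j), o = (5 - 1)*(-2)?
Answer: 276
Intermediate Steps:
j = 13
o = -8 (o = 4*(-2) = -8)
C(Z) = √(13 + Z) (C(Z) = √(Z + 13) = √(13 + Z))
h(b) = 4*b*(-8 + b) (h(b) = 2*((b - 8)*(b + b)) = 2*((-8 + b)*(2*b)) = 2*(2*b*(-8 + b)) = 4*b*(-8 + b))
(83 + C(-12)) + h(12) = (83 + √(13 - 12)) + 4*12*(-8 + 12) = (83 + √1) + 4*12*4 = (83 + 1) + 192 = 84 + 192 = 276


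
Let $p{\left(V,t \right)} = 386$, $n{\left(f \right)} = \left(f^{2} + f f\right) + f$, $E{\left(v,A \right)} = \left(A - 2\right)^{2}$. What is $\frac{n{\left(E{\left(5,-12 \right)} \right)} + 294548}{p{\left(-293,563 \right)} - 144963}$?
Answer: $- \frac{371576}{144577} \approx -2.5701$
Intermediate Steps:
$E{\left(v,A \right)} = \left(-2 + A\right)^{2}$
$n{\left(f \right)} = f + 2 f^{2}$ ($n{\left(f \right)} = \left(f^{2} + f^{2}\right) + f = 2 f^{2} + f = f + 2 f^{2}$)
$\frac{n{\left(E{\left(5,-12 \right)} \right)} + 294548}{p{\left(-293,563 \right)} - 144963} = \frac{\left(-2 - 12\right)^{2} \left(1 + 2 \left(-2 - 12\right)^{2}\right) + 294548}{386 - 144963} = \frac{\left(-14\right)^{2} \left(1 + 2 \left(-14\right)^{2}\right) + 294548}{-144577} = \left(196 \left(1 + 2 \cdot 196\right) + 294548\right) \left(- \frac{1}{144577}\right) = \left(196 \left(1 + 392\right) + 294548\right) \left(- \frac{1}{144577}\right) = \left(196 \cdot 393 + 294548\right) \left(- \frac{1}{144577}\right) = \left(77028 + 294548\right) \left(- \frac{1}{144577}\right) = 371576 \left(- \frac{1}{144577}\right) = - \frac{371576}{144577}$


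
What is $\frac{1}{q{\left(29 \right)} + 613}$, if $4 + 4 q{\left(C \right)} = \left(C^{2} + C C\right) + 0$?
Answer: $\frac{2}{2065} \approx 0.00096852$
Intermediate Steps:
$q{\left(C \right)} = -1 + \frac{C^{2}}{2}$ ($q{\left(C \right)} = -1 + \frac{\left(C^{2} + C C\right) + 0}{4} = -1 + \frac{\left(C^{2} + C^{2}\right) + 0}{4} = -1 + \frac{2 C^{2} + 0}{4} = -1 + \frac{2 C^{2}}{4} = -1 + \frac{C^{2}}{2}$)
$\frac{1}{q{\left(29 \right)} + 613} = \frac{1}{\left(-1 + \frac{29^{2}}{2}\right) + 613} = \frac{1}{\left(-1 + \frac{1}{2} \cdot 841\right) + 613} = \frac{1}{\left(-1 + \frac{841}{2}\right) + 613} = \frac{1}{\frac{839}{2} + 613} = \frac{1}{\frac{2065}{2}} = \frac{2}{2065}$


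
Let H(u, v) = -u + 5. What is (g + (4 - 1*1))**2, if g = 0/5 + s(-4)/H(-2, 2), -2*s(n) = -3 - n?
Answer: 1681/196 ≈ 8.5765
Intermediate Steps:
H(u, v) = 5 - u
s(n) = 3/2 + n/2 (s(n) = -(-3 - n)/2 = 3/2 + n/2)
g = -1/14 (g = 0/5 + (3/2 + (1/2)*(-4))/(5 - 1*(-2)) = 0*(1/5) + (3/2 - 2)/(5 + 2) = 0 - 1/2/7 = 0 - 1/2*1/7 = 0 - 1/14 = -1/14 ≈ -0.071429)
(g + (4 - 1*1))**2 = (-1/14 + (4 - 1*1))**2 = (-1/14 + (4 - 1))**2 = (-1/14 + 3)**2 = (41/14)**2 = 1681/196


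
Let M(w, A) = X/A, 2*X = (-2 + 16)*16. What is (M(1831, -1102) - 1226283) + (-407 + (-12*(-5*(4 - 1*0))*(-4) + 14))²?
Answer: 332983570/551 ≈ 6.0433e+5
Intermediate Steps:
X = 112 (X = ((-2 + 16)*16)/2 = (14*16)/2 = (½)*224 = 112)
M(w, A) = 112/A
(M(1831, -1102) - 1226283) + (-407 + (-12*(-5*(4 - 1*0))*(-4) + 14))² = (112/(-1102) - 1226283) + (-407 + (-12*(-5*(4 - 1*0))*(-4) + 14))² = (112*(-1/1102) - 1226283) + (-407 + (-12*(-5*(4 + 0))*(-4) + 14))² = (-56/551 - 1226283) + (-407 + (-12*(-5*4)*(-4) + 14))² = -675681989/551 + (-407 + (-(-240)*(-4) + 14))² = -675681989/551 + (-407 + (-12*80 + 14))² = -675681989/551 + (-407 + (-960 + 14))² = -675681989/551 + (-407 - 946)² = -675681989/551 + (-1353)² = -675681989/551 + 1830609 = 332983570/551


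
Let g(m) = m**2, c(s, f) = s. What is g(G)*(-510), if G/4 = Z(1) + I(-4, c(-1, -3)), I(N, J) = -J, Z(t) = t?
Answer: -32640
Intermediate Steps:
G = 8 (G = 4*(1 - 1*(-1)) = 4*(1 + 1) = 4*2 = 8)
g(G)*(-510) = 8**2*(-510) = 64*(-510) = -32640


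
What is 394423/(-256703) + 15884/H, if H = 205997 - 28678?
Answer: -65861221485/45518319257 ≈ -1.4469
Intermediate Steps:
H = 177319
394423/(-256703) + 15884/H = 394423/(-256703) + 15884/177319 = 394423*(-1/256703) + 15884*(1/177319) = -394423/256703 + 15884/177319 = -65861221485/45518319257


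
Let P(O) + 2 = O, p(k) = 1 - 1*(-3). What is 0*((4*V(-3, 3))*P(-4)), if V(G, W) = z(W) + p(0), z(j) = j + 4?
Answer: 0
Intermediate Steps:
z(j) = 4 + j
p(k) = 4 (p(k) = 1 + 3 = 4)
P(O) = -2 + O
V(G, W) = 8 + W (V(G, W) = (4 + W) + 4 = 8 + W)
0*((4*V(-3, 3))*P(-4)) = 0*((4*(8 + 3))*(-2 - 4)) = 0*((4*11)*(-6)) = 0*(44*(-6)) = 0*(-264) = 0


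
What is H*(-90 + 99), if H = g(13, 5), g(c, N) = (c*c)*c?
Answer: 19773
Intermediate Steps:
g(c, N) = c³ (g(c, N) = c²*c = c³)
H = 2197 (H = 13³ = 2197)
H*(-90 + 99) = 2197*(-90 + 99) = 2197*9 = 19773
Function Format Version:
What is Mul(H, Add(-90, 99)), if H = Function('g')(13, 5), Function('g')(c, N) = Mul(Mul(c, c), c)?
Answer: 19773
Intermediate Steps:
Function('g')(c, N) = Pow(c, 3) (Function('g')(c, N) = Mul(Pow(c, 2), c) = Pow(c, 3))
H = 2197 (H = Pow(13, 3) = 2197)
Mul(H, Add(-90, 99)) = Mul(2197, Add(-90, 99)) = Mul(2197, 9) = 19773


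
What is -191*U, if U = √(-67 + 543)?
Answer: -382*√119 ≈ -4167.1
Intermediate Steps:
U = 2*√119 (U = √476 = 2*√119 ≈ 21.817)
-191*U = -382*√119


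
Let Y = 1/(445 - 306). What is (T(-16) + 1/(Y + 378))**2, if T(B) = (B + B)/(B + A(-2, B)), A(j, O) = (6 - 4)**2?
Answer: 177039819121/24846901641 ≈ 7.1252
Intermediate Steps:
Y = 1/139 ≈ 0.0071942
A(j, O) = 4 (A(j, O) = 2**2 = 4)
T(B) = 2*B/(4 + B) (T(B) = (B + B)/(B + 4) = (2*B)/(4 + B) = 2*B/(4 + B))
(T(-16) + 1/(Y + 378))**2 = (2*(-16)/(4 - 16) + 1/(1/139 + 378))**2 = (2*(-16)/(-12) + 1/(52543/139))**2 = (2*(-16)*(-1/12) + 139/52543)**2 = (8/3 + 139/52543)**2 = (420761/157629)**2 = 177039819121/24846901641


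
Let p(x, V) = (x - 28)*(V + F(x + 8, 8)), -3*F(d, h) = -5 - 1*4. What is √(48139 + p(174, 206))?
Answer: √78653 ≈ 280.45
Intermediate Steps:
F(d, h) = 3 (F(d, h) = -(-5 - 1*4)/3 = -(-5 - 4)/3 = -⅓*(-9) = 3)
p(x, V) = (-28 + x)*(3 + V) (p(x, V) = (x - 28)*(V + 3) = (-28 + x)*(3 + V))
√(48139 + p(174, 206)) = √(48139 + (-84 - 28*206 + 3*174 + 206*174)) = √(48139 + (-84 - 5768 + 522 + 35844)) = √(48139 + 30514) = √78653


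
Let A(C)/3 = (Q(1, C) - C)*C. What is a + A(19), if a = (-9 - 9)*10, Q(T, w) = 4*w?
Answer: 3069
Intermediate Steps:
A(C) = 9*C² (A(C) = 3*((4*C - C)*C) = 3*((3*C)*C) = 3*(3*C²) = 9*C²)
a = -180 (a = -18*10 = -180)
a + A(19) = -180 + 9*19² = -180 + 9*361 = -180 + 3249 = 3069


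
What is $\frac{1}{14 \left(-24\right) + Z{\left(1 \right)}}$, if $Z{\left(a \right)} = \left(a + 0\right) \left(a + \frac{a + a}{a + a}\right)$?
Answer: $- \frac{1}{334} \approx -0.002994$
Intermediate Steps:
$Z{\left(a \right)} = a \left(1 + a\right)$ ($Z{\left(a \right)} = a \left(a + \frac{2 a}{2 a}\right) = a \left(a + 2 a \frac{1}{2 a}\right) = a \left(a + 1\right) = a \left(1 + a\right)$)
$\frac{1}{14 \left(-24\right) + Z{\left(1 \right)}} = \frac{1}{14 \left(-24\right) + 1 \left(1 + 1\right)} = \frac{1}{-336 + 1 \cdot 2} = \frac{1}{-336 + 2} = \frac{1}{-334} = - \frac{1}{334}$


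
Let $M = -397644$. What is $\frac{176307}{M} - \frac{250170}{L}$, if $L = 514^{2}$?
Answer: $- \frac{12171516971}{8754662852} \approx -1.3903$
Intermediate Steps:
$L = 264196$
$\frac{176307}{M} - \frac{250170}{L} = \frac{176307}{-397644} - \frac{250170}{264196} = 176307 \left(- \frac{1}{397644}\right) - \frac{125085}{132098} = - \frac{58769}{132548} - \frac{125085}{132098} = - \frac{12171516971}{8754662852}$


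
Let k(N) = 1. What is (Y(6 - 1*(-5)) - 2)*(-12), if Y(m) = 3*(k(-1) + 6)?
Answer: -228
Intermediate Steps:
Y(m) = 21 (Y(m) = 3*(1 + 6) = 3*7 = 21)
(Y(6 - 1*(-5)) - 2)*(-12) = (21 - 2)*(-12) = 19*(-12) = -228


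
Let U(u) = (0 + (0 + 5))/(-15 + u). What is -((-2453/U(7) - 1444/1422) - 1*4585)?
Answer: 2350621/3555 ≈ 661.22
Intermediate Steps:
U(u) = 5/(-15 + u) (U(u) = (0 + 5)/(-15 + u) = 5/(-15 + u))
-((-2453/U(7) - 1444/1422) - 1*4585) = -((-2453/(5/(-15 + 7)) - 1444/1422) - 1*4585) = -((-2453/(5/(-8)) - 1444*1/1422) - 4585) = -((-2453/(5*(-⅛)) - 722/711) - 4585) = -((-2453/(-5/8) - 722/711) - 4585) = -((-2453*(-8/5) - 722/711) - 4585) = -((19624/5 - 722/711) - 4585) = -(13949054/3555 - 4585) = -1*(-2350621/3555) = 2350621/3555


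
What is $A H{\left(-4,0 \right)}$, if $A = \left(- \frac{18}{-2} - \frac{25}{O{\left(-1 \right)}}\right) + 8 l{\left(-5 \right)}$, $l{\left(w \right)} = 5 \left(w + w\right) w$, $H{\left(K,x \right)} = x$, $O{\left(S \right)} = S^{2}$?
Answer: $0$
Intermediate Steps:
$l{\left(w \right)} = 10 w^{2}$ ($l{\left(w \right)} = 5 \cdot 2 w w = 5 \cdot 2 w^{2} = 10 w^{2}$)
$A = 1984$ ($A = \left(- \frac{18}{-2} - \frac{25}{\left(-1\right)^{2}}\right) + 8 \cdot 10 \left(-5\right)^{2} = \left(\left(-18\right) \left(- \frac{1}{2}\right) - \frac{25}{1}\right) + 8 \cdot 10 \cdot 25 = \left(9 - 25\right) + 8 \cdot 250 = \left(9 - 25\right) + 2000 = -16 + 2000 = 1984$)
$A H{\left(-4,0 \right)} = 1984 \cdot 0 = 0$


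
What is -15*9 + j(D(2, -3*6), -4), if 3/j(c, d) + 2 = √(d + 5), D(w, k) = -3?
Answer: -138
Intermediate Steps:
j(c, d) = 3/(-2 + √(5 + d)) (j(c, d) = 3/(-2 + √(d + 5)) = 3/(-2 + √(5 + d)))
-15*9 + j(D(2, -3*6), -4) = -15*9 + 3/(-2 + √(5 - 4)) = -135 + 3/(-2 + √1) = -135 + 3/(-2 + 1) = -135 + 3/(-1) = -135 + 3*(-1) = -135 - 3 = -138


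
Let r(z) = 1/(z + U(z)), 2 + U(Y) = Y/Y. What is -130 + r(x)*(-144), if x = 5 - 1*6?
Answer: -58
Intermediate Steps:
U(Y) = -1 (U(Y) = -2 + Y/Y = -2 + 1 = -1)
x = -1 (x = 5 - 6 = -1)
r(z) = 1/(-1 + z) (r(z) = 1/(z - 1) = 1/(-1 + z))
-130 + r(x)*(-144) = -130 - 144/(-1 - 1) = -130 - 144/(-2) = -130 - ½*(-144) = -130 + 72 = -58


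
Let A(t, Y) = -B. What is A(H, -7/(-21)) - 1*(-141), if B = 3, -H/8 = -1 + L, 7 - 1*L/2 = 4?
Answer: 138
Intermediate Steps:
L = 6 (L = 14 - 2*4 = 14 - 8 = 6)
H = -40 (H = -8*(-1 + 6) = -8*5 = -40)
A(t, Y) = -3 (A(t, Y) = -1*3 = -3)
A(H, -7/(-21)) - 1*(-141) = -3 - 1*(-141) = -3 + 141 = 138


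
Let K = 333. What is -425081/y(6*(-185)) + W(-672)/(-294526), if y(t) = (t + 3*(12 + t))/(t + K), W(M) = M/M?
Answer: -16213064156211/216182084 ≈ -74997.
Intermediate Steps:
W(M) = 1
y(t) = (36 + 4*t)/(333 + t) (y(t) = (t + 3*(12 + t))/(t + 333) = (t + (36 + 3*t))/(333 + t) = (36 + 4*t)/(333 + t))
-425081/y(6*(-185)) + W(-672)/(-294526) = -425081*(333 + 6*(-185))/(4*(9 + 6*(-185))) + 1/(-294526) = -425081*(333 - 1110)/(4*(9 - 1110)) + 1*(-1/294526) = -425081/(4*(-1101)/(-777)) - 1/294526 = -425081/(4*(-1/777)*(-1101)) - 1/294526 = -425081/1468/259 - 1/294526 = -425081*259/1468 - 1/294526 = -110095979/1468 - 1/294526 = -16213064156211/216182084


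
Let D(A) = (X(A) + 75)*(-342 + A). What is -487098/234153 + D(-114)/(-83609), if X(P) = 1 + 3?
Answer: -3587849890/2175255353 ≈ -1.6494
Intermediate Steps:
X(P) = 4
D(A) = -27018 + 79*A (D(A) = (4 + 75)*(-342 + A) = 79*(-342 + A) = -27018 + 79*A)
-487098/234153 + D(-114)/(-83609) = -487098/234153 + (-27018 + 79*(-114))/(-83609) = -487098*1/234153 + (-27018 - 9006)*(-1/83609) = -54122/26017 - 36024*(-1/83609) = -54122/26017 + 36024/83609 = -3587849890/2175255353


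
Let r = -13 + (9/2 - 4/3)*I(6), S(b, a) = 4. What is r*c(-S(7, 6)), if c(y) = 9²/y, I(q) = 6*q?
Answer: -8181/4 ≈ -2045.3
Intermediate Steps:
c(y) = 81/y
r = 101 (r = -13 + (9/2 - 4/3)*(6*6) = -13 + (9*(½) - 4*⅓)*36 = -13 + (9/2 - 4/3)*36 = -13 + (19/6)*36 = -13 + 114 = 101)
r*c(-S(7, 6)) = 101*(81/((-1*4))) = 101*(81/(-4)) = 101*(81*(-¼)) = 101*(-81/4) = -8181/4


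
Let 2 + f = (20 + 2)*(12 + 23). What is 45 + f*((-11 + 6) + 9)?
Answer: 3117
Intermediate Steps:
f = 768 (f = -2 + (20 + 2)*(12 + 23) = -2 + 22*35 = -2 + 770 = 768)
45 + f*((-11 + 6) + 9) = 45 + 768*((-11 + 6) + 9) = 45 + 768*(-5 + 9) = 45 + 768*4 = 45 + 3072 = 3117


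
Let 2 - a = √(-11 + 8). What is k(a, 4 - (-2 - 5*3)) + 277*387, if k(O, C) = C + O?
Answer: 107222 - I*√3 ≈ 1.0722e+5 - 1.732*I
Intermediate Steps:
a = 2 - I*√3 (a = 2 - √(-11 + 8) = 2 - √(-3) = 2 - I*√3 ≈ 2.0 - 1.732*I)
k(a, 4 - (-2 - 5*3)) + 277*387 = ((4 - (-2 - 5*3)) + (2 - I*√3)) + 277*387 = ((4 - (-2 - 15)) + (2 - I*√3)) + 107199 = ((4 - 1*(-17)) + (2 - I*√3)) + 107199 = ((4 + 17) + (2 - I*√3)) + 107199 = (21 + (2 - I*√3)) + 107199 = (23 - I*√3) + 107199 = 107222 - I*√3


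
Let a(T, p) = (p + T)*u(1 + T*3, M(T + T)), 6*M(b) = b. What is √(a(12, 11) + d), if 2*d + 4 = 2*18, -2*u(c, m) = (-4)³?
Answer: 4*√47 ≈ 27.423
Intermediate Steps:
M(b) = b/6
u(c, m) = 32 (u(c, m) = -½*(-4)³ = -½*(-64) = 32)
a(T, p) = 32*T + 32*p (a(T, p) = (p + T)*32 = (T + p)*32 = 32*T + 32*p)
d = 16 (d = -2 + (2*18)/2 = -2 + (½)*36 = -2 + 18 = 16)
√(a(12, 11) + d) = √((32*12 + 32*11) + 16) = √((384 + 352) + 16) = √(736 + 16) = √752 = 4*√47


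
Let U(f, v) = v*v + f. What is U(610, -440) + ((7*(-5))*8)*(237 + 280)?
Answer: 49450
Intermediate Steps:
U(f, v) = f + v² (U(f, v) = v² + f = f + v²)
U(610, -440) + ((7*(-5))*8)*(237 + 280) = (610 + (-440)²) + ((7*(-5))*8)*(237 + 280) = (610 + 193600) - 35*8*517 = 194210 - 280*517 = 194210 - 144760 = 49450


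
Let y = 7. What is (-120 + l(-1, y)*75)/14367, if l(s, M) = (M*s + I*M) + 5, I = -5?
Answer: -965/4789 ≈ -0.20150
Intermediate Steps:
l(s, M) = 5 - 5*M + M*s (l(s, M) = (M*s - 5*M) + 5 = (-5*M + M*s) + 5 = 5 - 5*M + M*s)
(-120 + l(-1, y)*75)/14367 = (-120 + (5 - 5*7 + 7*(-1))*75)/14367 = (-120 + (5 - 35 - 7)*75)*(1/14367) = (-120 - 37*75)*(1/14367) = (-120 - 2775)*(1/14367) = -2895*1/14367 = -965/4789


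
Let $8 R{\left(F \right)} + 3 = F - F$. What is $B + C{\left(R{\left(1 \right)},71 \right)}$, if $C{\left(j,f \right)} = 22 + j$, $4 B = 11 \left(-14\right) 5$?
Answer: $- \frac{1367}{8} \approx -170.88$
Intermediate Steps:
$B = - \frac{385}{2}$ ($B = \frac{11 \left(-14\right) 5}{4} = \frac{\left(-154\right) 5}{4} = \frac{1}{4} \left(-770\right) = - \frac{385}{2} \approx -192.5$)
$R{\left(F \right)} = - \frac{3}{8}$ ($R{\left(F \right)} = - \frac{3}{8} + \frac{F - F}{8} = - \frac{3}{8} + \frac{1}{8} \cdot 0 = - \frac{3}{8} + 0 = - \frac{3}{8}$)
$B + C{\left(R{\left(1 \right)},71 \right)} = - \frac{385}{2} + \left(22 - \frac{3}{8}\right) = - \frac{385}{2} + \frac{173}{8} = - \frac{1367}{8}$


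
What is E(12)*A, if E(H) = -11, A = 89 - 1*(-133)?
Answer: -2442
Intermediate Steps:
A = 222 (A = 89 + 133 = 222)
E(12)*A = -11*222 = -2442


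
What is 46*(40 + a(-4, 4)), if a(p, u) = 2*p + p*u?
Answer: 736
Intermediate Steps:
46*(40 + a(-4, 4)) = 46*(40 - 4*(2 + 4)) = 46*(40 - 4*6) = 46*(40 - 24) = 46*16 = 736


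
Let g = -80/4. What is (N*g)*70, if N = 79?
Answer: -110600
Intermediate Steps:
g = -20 (g = -80*1/4 = -20)
(N*g)*70 = (79*(-20))*70 = -1580*70 = -110600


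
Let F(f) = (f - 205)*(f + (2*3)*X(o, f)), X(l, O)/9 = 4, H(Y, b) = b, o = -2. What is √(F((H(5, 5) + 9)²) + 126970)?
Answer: √123262 ≈ 351.09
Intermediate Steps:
X(l, O) = 36 (X(l, O) = 9*4 = 36)
F(f) = (-205 + f)*(216 + f) (F(f) = (f - 205)*(f + (2*3)*36) = (-205 + f)*(f + 6*36) = (-205 + f)*(f + 216) = (-205 + f)*(216 + f))
√(F((H(5, 5) + 9)²) + 126970) = √((-44280 + ((5 + 9)²)² + 11*(5 + 9)²) + 126970) = √((-44280 + (14²)² + 11*14²) + 126970) = √((-44280 + 196² + 11*196) + 126970) = √((-44280 + 38416 + 2156) + 126970) = √(-3708 + 126970) = √123262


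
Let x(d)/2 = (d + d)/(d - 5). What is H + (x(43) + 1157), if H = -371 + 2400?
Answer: 60620/19 ≈ 3190.5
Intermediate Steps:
x(d) = 4*d/(-5 + d) (x(d) = 2*((d + d)/(d - 5)) = 2*((2*d)/(-5 + d)) = 2*(2*d/(-5 + d)) = 4*d/(-5 + d))
H = 2029
H + (x(43) + 1157) = 2029 + (4*43/(-5 + 43) + 1157) = 2029 + (4*43/38 + 1157) = 2029 + (4*43*(1/38) + 1157) = 2029 + (86/19 + 1157) = 2029 + 22069/19 = 60620/19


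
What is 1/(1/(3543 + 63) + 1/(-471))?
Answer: -566142/1045 ≈ -541.76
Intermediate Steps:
1/(1/(3543 + 63) + 1/(-471)) = 1/(1/3606 - 1/471) = 1/(-1045/566142) = -566142/1045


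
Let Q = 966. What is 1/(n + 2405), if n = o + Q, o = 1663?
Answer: 1/5034 ≈ 0.00019865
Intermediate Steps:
n = 2629 (n = 1663 + 966 = 2629)
1/(n + 2405) = 1/(2629 + 2405) = 1/5034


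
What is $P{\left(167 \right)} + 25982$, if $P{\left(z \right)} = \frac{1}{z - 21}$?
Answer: $\frac{3793373}{146} \approx 25982.0$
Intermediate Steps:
$P{\left(z \right)} = \frac{1}{-21 + z}$ ($P{\left(z \right)} = \frac{1}{z - 21} = \frac{1}{-21 + z}$)
$P{\left(167 \right)} + 25982 = \frac{1}{-21 + 167} + 25982 = \frac{1}{146} + 25982 = \frac{3793373}{146}$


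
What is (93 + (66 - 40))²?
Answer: 14161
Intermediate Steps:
(93 + (66 - 40))² = (93 + 26)² = 119² = 14161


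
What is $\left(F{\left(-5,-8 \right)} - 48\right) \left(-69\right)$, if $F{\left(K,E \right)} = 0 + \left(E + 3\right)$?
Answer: $3657$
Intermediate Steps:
$F{\left(K,E \right)} = 3 + E$ ($F{\left(K,E \right)} = 0 + \left(3 + E\right) = 3 + E$)
$\left(F{\left(-5,-8 \right)} - 48\right) \left(-69\right) = \left(\left(3 - 8\right) - 48\right) \left(-69\right) = \left(-5 - 48\right) \left(-69\right) = \left(-53\right) \left(-69\right) = 3657$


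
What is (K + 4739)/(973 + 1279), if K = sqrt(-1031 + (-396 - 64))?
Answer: 4739/2252 + I*sqrt(1491)/2252 ≈ 2.1044 + 0.017146*I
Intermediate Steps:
K = I*sqrt(1491) (K = sqrt(-1031 - 460) = sqrt(-1491) = I*sqrt(1491) ≈ 38.613*I)
(K + 4739)/(973 + 1279) = (I*sqrt(1491) + 4739)/(973 + 1279) = (4739 + I*sqrt(1491))/2252 = (4739 + I*sqrt(1491))*(1/2252) = 4739/2252 + I*sqrt(1491)/2252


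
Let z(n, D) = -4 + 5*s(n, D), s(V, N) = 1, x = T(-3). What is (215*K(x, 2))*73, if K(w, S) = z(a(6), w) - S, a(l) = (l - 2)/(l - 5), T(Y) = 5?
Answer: -15695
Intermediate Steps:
x = 5
a(l) = (-2 + l)/(-5 + l)
z(n, D) = 1 (z(n, D) = -4 + 5*1 = -4 + 5 = 1)
K(w, S) = 1 - S
(215*K(x, 2))*73 = (215*(1 - 1*2))*73 = (215*(1 - 2))*73 = (215*(-1))*73 = -215*73 = -15695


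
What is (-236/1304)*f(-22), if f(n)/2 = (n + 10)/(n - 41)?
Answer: -236/3423 ≈ -0.068945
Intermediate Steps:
f(n) = 2*(10 + n)/(-41 + n) (f(n) = 2*((n + 10)/(n - 41)) = 2*((10 + n)/(-41 + n)) = 2*(10 + n)/(-41 + n))
(-236/1304)*f(-22) = (-236/1304)*(2*(10 - 22)/(-41 - 22)) = (-236*1/1304)*(2*(-12)/(-63)) = -59*(-1)*(-12)/(163*63) = -59/326*8/21 = -236/3423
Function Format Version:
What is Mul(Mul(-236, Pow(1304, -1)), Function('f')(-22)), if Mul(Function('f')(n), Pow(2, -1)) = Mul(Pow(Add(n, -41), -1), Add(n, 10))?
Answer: Rational(-236, 3423) ≈ -0.068945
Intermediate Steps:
Function('f')(n) = Mul(2, Pow(Add(-41, n), -1), Add(10, n)) (Function('f')(n) = Mul(2, Mul(Pow(Add(n, -41), -1), Add(n, 10))) = Mul(2, Mul(Pow(Add(-41, n), -1), Add(10, n))) = Mul(2, Pow(Add(-41, n), -1), Add(10, n)))
Mul(Mul(-236, Pow(1304, -1)), Function('f')(-22)) = Mul(Mul(-236, Pow(1304, -1)), Mul(2, Pow(Add(-41, -22), -1), Add(10, -22))) = Mul(Mul(-236, Rational(1, 1304)), Mul(2, Pow(-63, -1), -12)) = Mul(Rational(-59, 326), Mul(2, Rational(-1, 63), -12)) = Mul(Rational(-59, 326), Rational(8, 21)) = Rational(-236, 3423)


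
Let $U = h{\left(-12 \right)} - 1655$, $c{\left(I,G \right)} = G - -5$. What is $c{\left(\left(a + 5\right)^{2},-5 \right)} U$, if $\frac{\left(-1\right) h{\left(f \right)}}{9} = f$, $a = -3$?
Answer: $0$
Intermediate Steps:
$c{\left(I,G \right)} = 5 + G$ ($c{\left(I,G \right)} = G + 5 = 5 + G$)
$h{\left(f \right)} = - 9 f$
$U = -1547$ ($U = \left(-9\right) \left(-12\right) - 1655 = 108 - 1655 = -1547$)
$c{\left(\left(a + 5\right)^{2},-5 \right)} U = \left(5 - 5\right) \left(-1547\right) = 0 \left(-1547\right) = 0$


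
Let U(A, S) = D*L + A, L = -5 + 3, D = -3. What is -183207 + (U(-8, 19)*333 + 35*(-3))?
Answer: -183978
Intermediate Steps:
L = -2
U(A, S) = 6 + A (U(A, S) = -3*(-2) + A = 6 + A)
-183207 + (U(-8, 19)*333 + 35*(-3)) = -183207 + ((6 - 8)*333 + 35*(-3)) = -183207 + (-2*333 - 105) = -183207 + (-666 - 105) = -183207 - 771 = -183978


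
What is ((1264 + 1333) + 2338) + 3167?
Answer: 8102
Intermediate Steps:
((1264 + 1333) + 2338) + 3167 = (2597 + 2338) + 3167 = 4935 + 3167 = 8102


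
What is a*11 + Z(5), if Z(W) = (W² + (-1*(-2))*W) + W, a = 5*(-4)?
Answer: -180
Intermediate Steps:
a = -20
Z(W) = W² + 3*W (Z(W) = (W² + 2*W) + W = W² + 3*W)
a*11 + Z(5) = -20*11 + 5*(3 + 5) = -220 + 5*8 = -220 + 40 = -180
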